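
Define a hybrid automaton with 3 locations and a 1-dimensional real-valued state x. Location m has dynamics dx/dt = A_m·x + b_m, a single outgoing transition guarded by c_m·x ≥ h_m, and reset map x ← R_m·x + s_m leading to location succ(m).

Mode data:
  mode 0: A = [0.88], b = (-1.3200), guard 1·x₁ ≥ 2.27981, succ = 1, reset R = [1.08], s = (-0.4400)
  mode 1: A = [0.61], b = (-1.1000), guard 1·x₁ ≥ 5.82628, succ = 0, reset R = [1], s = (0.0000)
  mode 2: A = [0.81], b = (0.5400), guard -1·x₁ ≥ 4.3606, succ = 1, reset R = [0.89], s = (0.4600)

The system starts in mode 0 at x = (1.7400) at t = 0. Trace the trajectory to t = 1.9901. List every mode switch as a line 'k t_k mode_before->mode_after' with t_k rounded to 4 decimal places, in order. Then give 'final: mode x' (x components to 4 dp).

1 1.3391 0->1
final: 1 2.1289

Mode 0: guard c·x = 2.2798 hit at Δt = 1.3391 (t = 1.3391), x⁻ = (2.2798) → reset → x⁺ = (2.0222), jump to mode 1
Mode 1: flow for 0.6510 to horizon, guard not reached → x = (2.1289)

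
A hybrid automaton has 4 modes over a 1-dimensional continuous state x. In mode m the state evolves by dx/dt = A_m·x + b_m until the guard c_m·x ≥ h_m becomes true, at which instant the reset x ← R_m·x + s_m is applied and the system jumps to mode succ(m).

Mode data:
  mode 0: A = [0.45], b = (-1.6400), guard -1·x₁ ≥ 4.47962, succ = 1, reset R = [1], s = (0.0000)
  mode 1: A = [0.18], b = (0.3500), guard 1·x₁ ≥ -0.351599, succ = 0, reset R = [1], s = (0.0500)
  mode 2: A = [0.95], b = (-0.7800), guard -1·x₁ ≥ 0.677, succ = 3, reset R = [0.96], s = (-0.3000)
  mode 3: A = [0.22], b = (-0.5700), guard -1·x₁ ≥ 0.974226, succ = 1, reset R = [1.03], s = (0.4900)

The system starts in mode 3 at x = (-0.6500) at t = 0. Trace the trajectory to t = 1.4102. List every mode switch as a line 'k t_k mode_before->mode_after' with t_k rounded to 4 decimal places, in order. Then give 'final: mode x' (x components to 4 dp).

1 0.4334 3->1
2 1.0287 1->0
final: 0 -1.0407

Mode 3: guard c·x = 0.9742 hit at Δt = 0.4334 (t = 0.4334), x⁻ = (-0.9742) → reset → x⁺ = (-0.5135), jump to mode 1
Mode 1: guard c·x = -0.3516 hit at Δt = 0.5953 (t = 1.0287), x⁻ = (-0.3516) → reset → x⁺ = (-0.3016), jump to mode 0
Mode 0: flow for 0.3815 to horizon, guard not reached → x = (-1.0407)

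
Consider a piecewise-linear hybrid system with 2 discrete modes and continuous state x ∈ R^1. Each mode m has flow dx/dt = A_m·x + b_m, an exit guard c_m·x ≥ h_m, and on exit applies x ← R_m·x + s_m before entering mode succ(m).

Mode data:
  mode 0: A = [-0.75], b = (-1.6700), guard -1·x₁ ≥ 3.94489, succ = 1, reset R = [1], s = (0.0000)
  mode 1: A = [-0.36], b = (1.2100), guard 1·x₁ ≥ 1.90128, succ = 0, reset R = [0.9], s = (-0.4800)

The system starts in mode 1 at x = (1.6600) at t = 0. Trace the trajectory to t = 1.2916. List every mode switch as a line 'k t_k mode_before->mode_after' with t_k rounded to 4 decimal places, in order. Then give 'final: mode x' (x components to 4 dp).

Mode 1: guard c·x = 1.9013 hit at Δt = 0.4249 (t = 0.4249), x⁻ = (1.9013) → reset → x⁺ = (1.2312), jump to mode 0
Mode 0: flow for 0.8667 to horizon, guard not reached → x = (-0.4216)

1 0.4249 1->0
final: 0 -0.4216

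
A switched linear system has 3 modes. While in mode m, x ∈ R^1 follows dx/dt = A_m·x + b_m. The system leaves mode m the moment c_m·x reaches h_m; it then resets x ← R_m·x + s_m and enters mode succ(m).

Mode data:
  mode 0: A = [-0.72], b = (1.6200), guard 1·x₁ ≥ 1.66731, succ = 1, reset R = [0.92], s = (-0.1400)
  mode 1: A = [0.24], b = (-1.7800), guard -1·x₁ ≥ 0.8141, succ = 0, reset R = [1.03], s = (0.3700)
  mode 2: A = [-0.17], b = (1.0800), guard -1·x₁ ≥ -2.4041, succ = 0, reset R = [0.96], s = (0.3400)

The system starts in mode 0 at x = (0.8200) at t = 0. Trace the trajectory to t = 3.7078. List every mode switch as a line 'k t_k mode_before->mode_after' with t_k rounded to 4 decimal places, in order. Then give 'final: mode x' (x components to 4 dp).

Mode 0: guard c·x = 1.6673 hit at Δt = 1.2469 (t = 1.2469), x⁻ = (1.6673) → reset → x⁺ = (1.3939), jump to mode 1
Mode 1: guard c·x = 0.8141 hit at Δt = 1.3014 (t = 2.5483), x⁻ = (-0.8141) → reset → x⁺ = (-0.4685), jump to mode 0
Mode 0: flow for 1.1595 to horizon, guard not reached → x = (1.0703)

1 1.2469 0->1
2 2.5483 1->0
final: 0 1.0703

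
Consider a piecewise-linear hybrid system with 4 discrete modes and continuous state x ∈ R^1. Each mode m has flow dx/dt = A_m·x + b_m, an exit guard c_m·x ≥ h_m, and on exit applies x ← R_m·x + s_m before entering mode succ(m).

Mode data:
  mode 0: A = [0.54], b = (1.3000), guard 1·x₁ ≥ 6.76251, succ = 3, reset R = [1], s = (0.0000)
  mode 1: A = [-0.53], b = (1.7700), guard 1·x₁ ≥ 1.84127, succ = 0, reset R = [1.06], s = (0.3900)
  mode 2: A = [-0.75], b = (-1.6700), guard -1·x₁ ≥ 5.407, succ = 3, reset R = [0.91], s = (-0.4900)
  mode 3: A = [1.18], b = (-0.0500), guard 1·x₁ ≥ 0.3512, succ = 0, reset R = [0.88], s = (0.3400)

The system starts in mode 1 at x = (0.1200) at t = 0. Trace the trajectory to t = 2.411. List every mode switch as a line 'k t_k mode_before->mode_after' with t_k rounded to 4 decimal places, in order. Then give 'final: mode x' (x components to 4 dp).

1 1.4432 1->0
final: 0 5.6017

Mode 1: guard c·x = 1.8413 hit at Δt = 1.4432 (t = 1.4432), x⁻ = (1.8413) → reset → x⁺ = (2.3417), jump to mode 0
Mode 0: flow for 0.9678 to horizon, guard not reached → x = (5.6017)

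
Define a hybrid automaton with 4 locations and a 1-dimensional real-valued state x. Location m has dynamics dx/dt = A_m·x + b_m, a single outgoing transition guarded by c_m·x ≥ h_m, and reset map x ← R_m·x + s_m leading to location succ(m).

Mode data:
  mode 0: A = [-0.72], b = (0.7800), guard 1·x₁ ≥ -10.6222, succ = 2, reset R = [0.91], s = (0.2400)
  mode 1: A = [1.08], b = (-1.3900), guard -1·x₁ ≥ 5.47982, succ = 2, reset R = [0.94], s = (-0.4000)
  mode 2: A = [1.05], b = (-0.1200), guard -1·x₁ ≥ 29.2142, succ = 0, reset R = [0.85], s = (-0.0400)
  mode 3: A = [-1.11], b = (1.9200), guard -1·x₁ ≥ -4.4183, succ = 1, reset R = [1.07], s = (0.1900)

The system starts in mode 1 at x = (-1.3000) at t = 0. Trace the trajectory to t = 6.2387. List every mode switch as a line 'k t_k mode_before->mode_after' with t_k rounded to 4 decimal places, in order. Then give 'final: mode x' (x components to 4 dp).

Mode 1: guard c·x = 5.4798 hit at Δt = 0.8903 (t = 0.8903), x⁻ = (-5.4798) → reset → x⁺ = (-5.5510), jump to mode 2
Mode 2: guard c·x = 29.2142 hit at Δt = 1.5659 (t = 2.4562), x⁻ = (-29.2142) → reset → x⁺ = (-24.8721), jump to mode 0
Mode 0: guard c·x = -10.6222 hit at Δt = 1.1060 (t = 3.5622), x⁻ = (-10.6222) → reset → x⁺ = (-9.4262), jump to mode 2
Mode 2: guard c·x = 29.2142 hit at Δt = 1.0695 (t = 4.6317), x⁻ = (-29.2142) → reset → x⁺ = (-24.8721), jump to mode 0
Mode 0: guard c·x = -10.6222 hit at Δt = 1.1060 (t = 5.7377), x⁻ = (-10.6222) → reset → x⁺ = (-9.4262), jump to mode 2
Mode 2: flow for 0.5010 to horizon, guard not reached → x = (-16.0299)

1 0.8903 1->2
2 2.4562 2->0
3 3.5622 0->2
4 4.6317 2->0
5 5.7377 0->2
final: 2 -16.0299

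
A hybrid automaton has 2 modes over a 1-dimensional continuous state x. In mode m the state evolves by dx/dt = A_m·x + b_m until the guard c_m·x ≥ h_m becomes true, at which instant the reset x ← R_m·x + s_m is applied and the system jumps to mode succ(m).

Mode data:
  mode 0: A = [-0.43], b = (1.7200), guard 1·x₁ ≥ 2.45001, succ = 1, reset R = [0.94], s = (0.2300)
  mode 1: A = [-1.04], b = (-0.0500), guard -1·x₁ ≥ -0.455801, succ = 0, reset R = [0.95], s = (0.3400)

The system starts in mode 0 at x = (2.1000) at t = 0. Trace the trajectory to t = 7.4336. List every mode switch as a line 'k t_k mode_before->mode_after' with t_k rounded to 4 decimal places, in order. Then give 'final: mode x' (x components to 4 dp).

1 0.4735 0->1
2 2.0443 1->0
3 3.7497 0->1
4 5.3205 1->0
5 7.0258 0->1
final: 1 1.6409

Mode 0: guard c·x = 2.4500 hit at Δt = 0.4735 (t = 0.4735), x⁻ = (2.4500) → reset → x⁺ = (2.5330), jump to mode 1
Mode 1: guard c·x = -0.4558 hit at Δt = 1.5708 (t = 2.0443), x⁻ = (0.4558) → reset → x⁺ = (0.7730), jump to mode 0
Mode 0: guard c·x = 2.4500 hit at Δt = 1.7054 (t = 3.7497), x⁻ = (2.4500) → reset → x⁺ = (2.5330), jump to mode 1
Mode 1: guard c·x = -0.4558 hit at Δt = 1.5708 (t = 5.3205), x⁻ = (0.4558) → reset → x⁺ = (0.7730), jump to mode 0
Mode 0: guard c·x = 2.4500 hit at Δt = 1.7054 (t = 7.0258), x⁻ = (2.4500) → reset → x⁺ = (2.5330), jump to mode 1
Mode 1: flow for 0.4078 to horizon, guard not reached → x = (1.6409)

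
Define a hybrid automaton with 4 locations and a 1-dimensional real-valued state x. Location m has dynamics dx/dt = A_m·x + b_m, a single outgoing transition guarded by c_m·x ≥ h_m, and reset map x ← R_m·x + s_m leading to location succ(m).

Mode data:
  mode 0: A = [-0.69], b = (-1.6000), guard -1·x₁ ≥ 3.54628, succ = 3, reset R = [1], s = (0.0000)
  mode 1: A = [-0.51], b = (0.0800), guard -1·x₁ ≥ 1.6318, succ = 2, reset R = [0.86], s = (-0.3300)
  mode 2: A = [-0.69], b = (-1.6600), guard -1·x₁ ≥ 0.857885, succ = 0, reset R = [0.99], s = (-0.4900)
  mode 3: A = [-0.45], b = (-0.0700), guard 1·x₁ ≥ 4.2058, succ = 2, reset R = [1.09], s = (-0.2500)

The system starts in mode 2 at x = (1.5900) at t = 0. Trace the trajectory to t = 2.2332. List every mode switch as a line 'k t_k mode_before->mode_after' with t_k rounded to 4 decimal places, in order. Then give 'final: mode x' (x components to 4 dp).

1 1.3744 2->0
final: 0 -1.7773

Mode 2: guard c·x = 0.8579 hit at Δt = 1.3744 (t = 1.3744), x⁻ = (-0.8579) → reset → x⁺ = (-1.3393), jump to mode 0
Mode 0: flow for 0.8588 to horizon, guard not reached → x = (-1.7773)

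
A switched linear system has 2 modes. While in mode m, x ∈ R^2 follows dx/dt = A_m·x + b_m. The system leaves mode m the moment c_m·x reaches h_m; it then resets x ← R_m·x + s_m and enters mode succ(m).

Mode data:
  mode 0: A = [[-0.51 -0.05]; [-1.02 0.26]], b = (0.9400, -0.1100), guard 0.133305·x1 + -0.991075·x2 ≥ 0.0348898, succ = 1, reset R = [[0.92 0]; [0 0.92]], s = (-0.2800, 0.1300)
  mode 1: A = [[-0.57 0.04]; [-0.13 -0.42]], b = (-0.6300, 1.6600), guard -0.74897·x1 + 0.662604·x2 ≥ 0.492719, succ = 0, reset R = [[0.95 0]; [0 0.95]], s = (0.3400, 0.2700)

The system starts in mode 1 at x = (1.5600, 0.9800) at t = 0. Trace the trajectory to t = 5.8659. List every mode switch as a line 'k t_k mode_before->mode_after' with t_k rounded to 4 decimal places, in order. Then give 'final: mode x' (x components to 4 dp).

Mode 1: guard c·x = 0.4927 hit at Δt = 0.6496 (t = 0.6496), x⁻ = (0.7639, 1.6071) → reset → x⁺ = (1.0657, 1.7968), jump to mode 0
Mode 0: guard c·x = 0.0349 hit at Δt = 1.4721 (t = 2.1217), x⁻ = (1.4259, 0.1566) → reset → x⁺ = (1.0319, 0.2741), jump to mode 1
Mode 1: guard c·x = 0.4927 hit at Δt = 0.6877 (t = 2.8094), x⁻ = (0.3560, 1.1460) → reset → x⁺ = (0.6782, 1.3587), jump to mode 0
Mode 0: guard c·x = 0.0349 hit at Δt = 1.3827 (t = 4.1921), x⁻ = (1.2293, 0.1301) → reset → x⁺ = (0.8509, 0.2497), jump to mode 1
Mode 1: guard c·x = 0.4927 hit at Δt = 0.6215 (t = 4.8136), x⁻ = (0.2819, 1.0623) → reset → x⁺ = (0.6078, 1.2792), jump to mode 0
Mode 0: flow for 1.0523 to horizon, guard not reached → x = (1.0837, 0.4958)

1 0.6496 1->0
2 2.1217 0->1
3 2.8094 1->0
4 4.1921 0->1
5 4.8136 1->0
final: 0 1.0837 0.4958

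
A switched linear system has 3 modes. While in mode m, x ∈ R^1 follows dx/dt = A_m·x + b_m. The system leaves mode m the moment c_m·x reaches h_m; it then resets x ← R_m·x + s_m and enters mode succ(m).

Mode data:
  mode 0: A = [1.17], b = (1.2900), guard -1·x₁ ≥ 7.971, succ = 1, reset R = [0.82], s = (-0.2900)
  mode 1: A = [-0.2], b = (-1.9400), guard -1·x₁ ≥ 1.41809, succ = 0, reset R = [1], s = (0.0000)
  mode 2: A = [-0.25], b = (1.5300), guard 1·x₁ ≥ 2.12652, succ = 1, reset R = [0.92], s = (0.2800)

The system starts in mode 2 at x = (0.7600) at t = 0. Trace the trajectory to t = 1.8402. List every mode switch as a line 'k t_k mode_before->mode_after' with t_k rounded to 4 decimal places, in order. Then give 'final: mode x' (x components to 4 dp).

Mode 2: guard c·x = 2.1265 hit at Δt = 1.1772 (t = 1.1772), x⁻ = (2.1265) → reset → x⁺ = (2.2364), jump to mode 1
Mode 1: flow for 0.6630 to horizon, guard not reached → x = (0.7541)

1 1.1772 2->1
final: 1 0.7541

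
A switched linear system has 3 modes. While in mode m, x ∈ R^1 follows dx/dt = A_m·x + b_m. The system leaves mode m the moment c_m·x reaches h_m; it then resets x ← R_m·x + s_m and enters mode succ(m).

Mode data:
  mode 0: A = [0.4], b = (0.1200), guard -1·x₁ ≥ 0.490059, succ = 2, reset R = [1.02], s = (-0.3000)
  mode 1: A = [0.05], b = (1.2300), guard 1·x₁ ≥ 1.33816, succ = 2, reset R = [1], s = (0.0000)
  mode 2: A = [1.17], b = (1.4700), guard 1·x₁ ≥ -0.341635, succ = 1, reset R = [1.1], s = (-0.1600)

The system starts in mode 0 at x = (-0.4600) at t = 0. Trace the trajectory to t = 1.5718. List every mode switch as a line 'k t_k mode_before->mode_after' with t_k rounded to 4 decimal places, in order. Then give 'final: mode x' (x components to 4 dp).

1 0.4304 0->2
2 1.0244 2->1
final: 1 0.1319

Mode 0: guard c·x = 0.4901 hit at Δt = 0.4304 (t = 0.4304), x⁻ = (-0.4901) → reset → x⁺ = (-0.7999), jump to mode 2
Mode 2: guard c·x = -0.3416 hit at Δt = 0.5940 (t = 1.0244), x⁻ = (-0.3416) → reset → x⁺ = (-0.5358), jump to mode 1
Mode 1: flow for 0.5474 to horizon, guard not reached → x = (0.1319)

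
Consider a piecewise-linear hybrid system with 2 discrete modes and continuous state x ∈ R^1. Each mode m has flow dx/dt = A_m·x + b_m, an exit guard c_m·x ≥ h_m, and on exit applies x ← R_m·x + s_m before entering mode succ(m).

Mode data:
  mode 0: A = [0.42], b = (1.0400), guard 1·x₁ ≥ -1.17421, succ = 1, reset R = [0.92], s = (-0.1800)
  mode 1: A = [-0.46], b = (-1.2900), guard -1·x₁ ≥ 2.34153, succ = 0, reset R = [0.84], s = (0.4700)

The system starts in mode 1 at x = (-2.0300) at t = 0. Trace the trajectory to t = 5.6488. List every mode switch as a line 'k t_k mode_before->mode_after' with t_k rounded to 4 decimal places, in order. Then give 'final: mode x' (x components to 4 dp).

1 1.1189 1->0
2 1.7970 0->1
3 4.4162 1->0
4 5.0943 0->1
final: 1 -1.6079

Mode 1: guard c·x = 2.3415 hit at Δt = 1.1189 (t = 1.1189), x⁻ = (-2.3415) → reset → x⁺ = (-1.4969), jump to mode 0
Mode 0: guard c·x = -1.1742 hit at Δt = 0.6781 (t = 1.7970), x⁻ = (-1.1742) → reset → x⁺ = (-1.2603), jump to mode 1
Mode 1: guard c·x = 2.3415 hit at Δt = 2.6192 (t = 4.4162), x⁻ = (-2.3415) → reset → x⁺ = (-1.4969), jump to mode 0
Mode 0: guard c·x = -1.1742 hit at Δt = 0.6781 (t = 5.0943), x⁻ = (-1.1742) → reset → x⁺ = (-1.2603), jump to mode 1
Mode 1: flow for 0.5545 to horizon, guard not reached → x = (-1.6079)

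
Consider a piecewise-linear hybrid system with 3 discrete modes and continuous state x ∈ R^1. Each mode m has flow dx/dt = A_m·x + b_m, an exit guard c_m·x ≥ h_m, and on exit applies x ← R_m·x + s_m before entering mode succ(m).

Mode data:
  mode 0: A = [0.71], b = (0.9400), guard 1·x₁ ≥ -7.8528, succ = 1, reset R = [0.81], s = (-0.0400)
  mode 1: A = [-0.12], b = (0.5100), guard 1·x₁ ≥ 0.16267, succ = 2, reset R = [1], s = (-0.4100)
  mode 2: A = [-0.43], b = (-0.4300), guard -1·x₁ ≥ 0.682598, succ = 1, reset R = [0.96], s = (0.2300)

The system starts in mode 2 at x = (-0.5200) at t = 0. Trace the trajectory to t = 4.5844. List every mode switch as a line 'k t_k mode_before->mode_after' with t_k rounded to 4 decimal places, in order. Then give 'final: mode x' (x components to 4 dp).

1 0.9619 2->1
2 2.0819 1->2
3 4.0899 2->1
final: 1 -0.1560

Mode 2: guard c·x = 0.6826 hit at Δt = 0.9619 (t = 0.9619), x⁻ = (-0.6826) → reset → x⁺ = (-0.4253), jump to mode 1
Mode 1: guard c·x = 0.1627 hit at Δt = 1.1200 (t = 2.0819), x⁻ = (0.1627) → reset → x⁺ = (-0.2473), jump to mode 2
Mode 2: guard c·x = 0.6826 hit at Δt = 2.0080 (t = 4.0899), x⁻ = (-0.6826) → reset → x⁺ = (-0.4253), jump to mode 1
Mode 1: flow for 0.4945 to horizon, guard not reached → x = (-0.1560)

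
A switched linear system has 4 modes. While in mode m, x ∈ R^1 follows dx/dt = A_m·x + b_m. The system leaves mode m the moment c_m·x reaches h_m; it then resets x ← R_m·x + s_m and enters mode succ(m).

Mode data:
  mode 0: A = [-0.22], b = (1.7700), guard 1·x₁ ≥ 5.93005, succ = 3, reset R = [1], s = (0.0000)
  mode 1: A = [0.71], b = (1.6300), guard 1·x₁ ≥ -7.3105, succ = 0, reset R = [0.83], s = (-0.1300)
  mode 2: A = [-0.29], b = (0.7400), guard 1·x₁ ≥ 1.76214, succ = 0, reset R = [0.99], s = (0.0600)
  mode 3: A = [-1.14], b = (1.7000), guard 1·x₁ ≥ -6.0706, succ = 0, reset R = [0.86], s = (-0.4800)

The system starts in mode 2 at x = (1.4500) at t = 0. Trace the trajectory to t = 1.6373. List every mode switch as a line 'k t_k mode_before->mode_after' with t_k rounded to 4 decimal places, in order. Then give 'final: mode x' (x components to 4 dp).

Mode 2: guard c·x = 1.7621 hit at Δt = 1.1487 (t = 1.1487), x⁻ = (1.7621) → reset → x⁺ = (1.8045), jump to mode 0
Mode 0: flow for 0.4886 to horizon, guard not reached → x = (2.4406)

1 1.1487 2->0
final: 0 2.4406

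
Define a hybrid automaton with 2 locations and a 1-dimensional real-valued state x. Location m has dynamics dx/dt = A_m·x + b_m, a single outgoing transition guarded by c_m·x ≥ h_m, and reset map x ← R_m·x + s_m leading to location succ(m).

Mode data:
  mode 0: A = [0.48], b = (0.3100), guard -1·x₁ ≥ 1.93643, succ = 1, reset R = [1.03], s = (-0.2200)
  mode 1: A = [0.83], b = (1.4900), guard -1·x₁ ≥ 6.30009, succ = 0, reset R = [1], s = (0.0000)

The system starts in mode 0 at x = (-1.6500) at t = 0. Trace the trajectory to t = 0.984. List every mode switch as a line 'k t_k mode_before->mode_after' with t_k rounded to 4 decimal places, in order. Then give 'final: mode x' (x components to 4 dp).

Mode 0: guard c·x = 1.9364 hit at Δt = 0.5228 (t = 0.5228), x⁻ = (-1.9364) → reset → x⁺ = (-2.2145), jump to mode 1
Mode 1: flow for 0.4612 to horizon, guard not reached → x = (-2.4101)

1 0.5228 0->1
final: 1 -2.4101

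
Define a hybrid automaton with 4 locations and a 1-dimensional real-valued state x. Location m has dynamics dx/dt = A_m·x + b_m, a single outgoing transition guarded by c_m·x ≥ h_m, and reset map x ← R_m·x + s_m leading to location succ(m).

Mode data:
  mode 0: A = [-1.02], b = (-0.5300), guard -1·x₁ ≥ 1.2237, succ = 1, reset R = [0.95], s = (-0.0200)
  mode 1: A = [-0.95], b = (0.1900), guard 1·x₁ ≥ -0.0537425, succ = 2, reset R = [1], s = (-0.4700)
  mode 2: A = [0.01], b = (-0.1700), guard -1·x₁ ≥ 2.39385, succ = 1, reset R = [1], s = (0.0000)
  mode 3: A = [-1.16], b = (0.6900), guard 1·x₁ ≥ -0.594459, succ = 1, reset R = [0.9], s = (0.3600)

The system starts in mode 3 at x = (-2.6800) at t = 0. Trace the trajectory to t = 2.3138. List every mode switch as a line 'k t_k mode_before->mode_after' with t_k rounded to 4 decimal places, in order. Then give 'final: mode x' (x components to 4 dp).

1 0.8732 3->1
2 1.2844 1->2
final: 2 -0.7051

Mode 3: guard c·x = -0.5945 hit at Δt = 0.8732 (t = 0.8732), x⁻ = (-0.5945) → reset → x⁺ = (-0.1750), jump to mode 1
Mode 1: guard c·x = -0.0537 hit at Δt = 0.4112 (t = 1.2844), x⁻ = (-0.0537) → reset → x⁺ = (-0.5237), jump to mode 2
Mode 2: flow for 1.0294 to horizon, guard not reached → x = (-0.7051)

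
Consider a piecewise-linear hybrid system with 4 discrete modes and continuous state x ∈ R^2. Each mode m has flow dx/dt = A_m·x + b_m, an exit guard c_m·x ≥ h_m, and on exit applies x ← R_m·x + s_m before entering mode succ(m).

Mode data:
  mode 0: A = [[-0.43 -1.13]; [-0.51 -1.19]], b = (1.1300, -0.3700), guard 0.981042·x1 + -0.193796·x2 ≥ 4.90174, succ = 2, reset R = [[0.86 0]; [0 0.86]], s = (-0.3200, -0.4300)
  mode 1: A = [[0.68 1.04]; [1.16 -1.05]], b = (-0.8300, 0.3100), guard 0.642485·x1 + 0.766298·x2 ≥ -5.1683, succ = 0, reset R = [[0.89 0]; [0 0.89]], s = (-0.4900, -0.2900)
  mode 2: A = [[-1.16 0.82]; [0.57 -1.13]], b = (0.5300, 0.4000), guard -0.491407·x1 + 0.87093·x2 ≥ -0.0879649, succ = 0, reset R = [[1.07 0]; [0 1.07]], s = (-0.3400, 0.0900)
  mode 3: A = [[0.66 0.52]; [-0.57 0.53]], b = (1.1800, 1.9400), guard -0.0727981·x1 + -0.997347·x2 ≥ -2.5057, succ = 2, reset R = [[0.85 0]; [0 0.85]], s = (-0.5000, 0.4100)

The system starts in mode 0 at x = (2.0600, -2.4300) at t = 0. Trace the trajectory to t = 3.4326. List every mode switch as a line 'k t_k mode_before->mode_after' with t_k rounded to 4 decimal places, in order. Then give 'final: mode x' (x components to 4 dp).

Mode 0: guard c·x = 4.9017 hit at Δt = 1.2941 (t = 1.2941), x⁻ = (4.5939, -2.0378) → reset → x⁺ = (3.6308, -2.1825), jump to mode 2
Mode 2: guard c·x = -0.0880 hit at Δt = 1.4630 (t = 2.7571), x⁻ = (1.0025, 0.4646) → reset → x⁺ = (0.7326, 0.5871), jump to mode 0
Mode 0: flow for 0.6755 to horizon, guard not reached → x = (1.0918, -0.1223)

1 1.2941 0->2
2 2.7571 2->0
final: 0 1.0918 -0.1223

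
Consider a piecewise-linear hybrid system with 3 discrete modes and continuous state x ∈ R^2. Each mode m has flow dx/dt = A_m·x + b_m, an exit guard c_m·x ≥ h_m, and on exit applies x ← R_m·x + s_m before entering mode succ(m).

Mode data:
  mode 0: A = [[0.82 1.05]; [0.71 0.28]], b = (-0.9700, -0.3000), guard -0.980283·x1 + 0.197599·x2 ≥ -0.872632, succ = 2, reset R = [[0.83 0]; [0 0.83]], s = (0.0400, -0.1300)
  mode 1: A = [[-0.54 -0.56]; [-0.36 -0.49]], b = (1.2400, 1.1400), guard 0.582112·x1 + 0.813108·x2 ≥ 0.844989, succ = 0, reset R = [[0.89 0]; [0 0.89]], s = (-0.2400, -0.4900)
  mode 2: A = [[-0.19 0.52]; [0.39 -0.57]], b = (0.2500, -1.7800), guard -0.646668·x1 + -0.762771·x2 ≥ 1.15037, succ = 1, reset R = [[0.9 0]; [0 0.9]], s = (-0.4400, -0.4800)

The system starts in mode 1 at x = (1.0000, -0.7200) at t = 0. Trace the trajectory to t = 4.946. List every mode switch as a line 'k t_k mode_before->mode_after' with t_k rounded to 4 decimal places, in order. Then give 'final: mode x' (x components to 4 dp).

Mode 1: guard c·x = 0.8450 hit at Δt = 0.7630 (t = 0.7630), x⁻ = (1.5581, -0.0763) → reset → x⁺ = (1.1468, -0.5579), jump to mode 0
Mode 0: guard c·x = -0.8726 hit at Δt = 0.5093 (t = 1.2723), x⁻ = (0.8046, -0.4246) → reset → x⁺ = (0.7078, -0.4824), jump to mode 2
Mode 2: guard c·x = 1.1504 hit at Δt = 1.2410 (t = 2.5133), x⁻ = (0.1794, -1.6603) → reset → x⁺ = (-0.2785, -1.9742), jump to mode 1
Mode 1: guard c·x = 0.8450 hit at Δt = 1.5317 (t = 4.0450), x⁻ = (1.5896, -0.0988) → reset → x⁺ = (1.1747, -0.5779), jump to mode 0
Mode 0: guard c·x = -0.8726 hit at Δt = 0.5526 (t = 4.5976), x⁻ = (0.8036, -0.4293) → reset → x⁺ = (0.7070, -0.4863), jump to mode 2
Mode 2: flow for 0.3484 to horizon, guard not reached → x = (0.6250, -0.8787)

1 0.7630 1->0
2 1.2723 0->2
3 2.5133 2->1
4 4.0450 1->0
5 4.5976 0->2
final: 2 0.6250 -0.8787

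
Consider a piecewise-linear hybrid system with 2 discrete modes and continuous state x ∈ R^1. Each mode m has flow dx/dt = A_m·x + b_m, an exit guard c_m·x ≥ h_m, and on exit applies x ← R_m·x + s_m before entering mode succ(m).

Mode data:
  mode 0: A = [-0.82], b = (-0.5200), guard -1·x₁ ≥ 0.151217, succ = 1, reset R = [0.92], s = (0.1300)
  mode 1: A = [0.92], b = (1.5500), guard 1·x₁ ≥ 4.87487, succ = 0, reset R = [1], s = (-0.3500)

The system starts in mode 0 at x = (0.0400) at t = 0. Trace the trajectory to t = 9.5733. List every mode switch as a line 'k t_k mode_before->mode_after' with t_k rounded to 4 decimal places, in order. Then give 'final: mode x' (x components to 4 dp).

Mode 0: guard c·x = 0.1512 hit at Δt = 0.4068 (t = 0.4068), x⁻ = (-0.1512) → reset → x⁺ = (-0.0091), jump to mode 1
Mode 1: guard c·x = 4.8749 hit at Δt = 1.4834 (t = 1.8902), x⁻ = (4.8749) → reset → x⁺ = (4.5249), jump to mode 0
Mode 0: guard c·x = 0.1512 hit at Δt = 2.8886 (t = 4.7788), x⁻ = (-0.1512) → reset → x⁺ = (-0.0091), jump to mode 1
Mode 1: guard c·x = 4.8749 hit at Δt = 1.4834 (t = 6.2622), x⁻ = (4.8749) → reset → x⁺ = (4.5249), jump to mode 0
Mode 0: guard c·x = 0.1512 hit at Δt = 2.8886 (t = 9.1508), x⁻ = (-0.1512) → reset → x⁺ = (-0.0091), jump to mode 1
Mode 1: flow for 0.4225 to horizon, guard not reached → x = (0.7870)

1 0.4068 0->1
2 1.8902 1->0
3 4.7788 0->1
4 6.2622 1->0
5 9.1508 0->1
final: 1 0.7870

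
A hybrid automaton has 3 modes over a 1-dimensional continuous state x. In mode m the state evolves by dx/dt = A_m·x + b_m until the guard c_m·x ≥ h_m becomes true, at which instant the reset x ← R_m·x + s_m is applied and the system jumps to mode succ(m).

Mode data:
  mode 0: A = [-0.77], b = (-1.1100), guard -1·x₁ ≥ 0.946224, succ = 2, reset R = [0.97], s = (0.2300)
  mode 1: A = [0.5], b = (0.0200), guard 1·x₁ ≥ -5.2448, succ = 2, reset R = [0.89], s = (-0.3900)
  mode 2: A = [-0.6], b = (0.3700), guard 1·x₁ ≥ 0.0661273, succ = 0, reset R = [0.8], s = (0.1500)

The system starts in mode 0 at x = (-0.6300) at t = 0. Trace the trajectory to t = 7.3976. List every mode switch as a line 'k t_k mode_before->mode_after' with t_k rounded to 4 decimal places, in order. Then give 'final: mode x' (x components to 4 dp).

Mode 0: guard c·x = 0.9462 hit at Δt = 0.6412 (t = 0.6412), x⁻ = (-0.9462) → reset → x⁺ = (-0.6878), jump to mode 2
Mode 2: guard c·x = 0.0661 hit at Δt = 1.4378 (t = 2.0790), x⁻ = (0.0661) → reset → x⁺ = (0.2029), jump to mode 0
Mode 0: guard c·x = 0.9462 hit at Δt = 1.5584 (t = 3.6374), x⁻ = (-0.9462) → reset → x⁺ = (-0.6878), jump to mode 2
Mode 2: guard c·x = 0.0661 hit at Δt = 1.4378 (t = 5.0752), x⁻ = (0.0661) → reset → x⁺ = (0.2029), jump to mode 0
Mode 0: guard c·x = 0.9462 hit at Δt = 1.5584 (t = 6.6335), x⁻ = (-0.9462) → reset → x⁺ = (-0.6878), jump to mode 2
Mode 2: flow for 0.7641 to horizon, guard not reached → x = (-0.2081)

1 0.6412 0->2
2 2.0790 2->0
3 3.6374 0->2
4 5.0752 2->0
5 6.6335 0->2
final: 2 -0.2081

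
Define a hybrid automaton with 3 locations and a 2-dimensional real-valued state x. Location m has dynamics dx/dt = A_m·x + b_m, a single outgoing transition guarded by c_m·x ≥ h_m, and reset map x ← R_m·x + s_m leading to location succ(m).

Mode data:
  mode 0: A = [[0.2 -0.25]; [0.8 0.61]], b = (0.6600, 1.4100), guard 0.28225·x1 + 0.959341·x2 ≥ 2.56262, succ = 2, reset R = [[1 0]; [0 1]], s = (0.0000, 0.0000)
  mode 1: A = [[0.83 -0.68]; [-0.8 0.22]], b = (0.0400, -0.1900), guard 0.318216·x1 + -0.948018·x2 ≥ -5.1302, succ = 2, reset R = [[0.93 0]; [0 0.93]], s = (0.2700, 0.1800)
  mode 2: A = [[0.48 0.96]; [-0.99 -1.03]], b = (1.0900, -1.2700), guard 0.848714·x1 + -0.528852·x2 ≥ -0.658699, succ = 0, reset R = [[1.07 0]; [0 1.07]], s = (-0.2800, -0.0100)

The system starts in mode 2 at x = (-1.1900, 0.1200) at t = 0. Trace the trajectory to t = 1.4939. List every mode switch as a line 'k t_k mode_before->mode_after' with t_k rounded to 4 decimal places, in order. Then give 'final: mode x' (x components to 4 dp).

Mode 2: guard c·x = -0.6587 hit at Δt = 0.5812 (t = 0.5812), x⁻ = (-0.8156, -0.0633) → reset → x⁺ = (-1.1526, -0.0777), jump to mode 0
Mode 0: flow for 0.9127 to horizon, guard not reached → x = (-0.7756, 0.6347)

1 0.5812 2->0
final: 0 -0.7756 0.6347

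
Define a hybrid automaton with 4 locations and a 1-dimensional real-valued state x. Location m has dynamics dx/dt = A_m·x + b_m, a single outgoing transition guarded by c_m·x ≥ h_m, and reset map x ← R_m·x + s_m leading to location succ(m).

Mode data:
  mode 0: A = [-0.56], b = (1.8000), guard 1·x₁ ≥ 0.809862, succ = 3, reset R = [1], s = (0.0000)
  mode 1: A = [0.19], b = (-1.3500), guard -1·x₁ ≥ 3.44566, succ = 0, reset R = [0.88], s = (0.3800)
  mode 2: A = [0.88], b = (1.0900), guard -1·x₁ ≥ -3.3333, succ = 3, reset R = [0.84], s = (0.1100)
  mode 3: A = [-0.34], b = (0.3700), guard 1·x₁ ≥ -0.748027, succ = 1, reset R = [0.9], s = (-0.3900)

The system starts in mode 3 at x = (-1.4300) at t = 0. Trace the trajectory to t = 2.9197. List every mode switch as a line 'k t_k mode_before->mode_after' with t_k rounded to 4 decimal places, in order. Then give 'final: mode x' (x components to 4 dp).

Mode 3: guard c·x = -0.7480 hit at Δt = 0.9289 (t = 0.9289), x⁻ = (-0.7480) → reset → x⁺ = (-1.0632), jump to mode 1
Mode 1: guard c·x = 3.4457 hit at Δt = 1.3470 (t = 2.2759), x⁻ = (-3.4457) → reset → x⁺ = (-2.6522), jump to mode 0
Mode 0: flow for 0.6438 to horizon, guard not reached → x = (-0.8764)

1 0.9289 3->1
2 2.2759 1->0
final: 0 -0.8764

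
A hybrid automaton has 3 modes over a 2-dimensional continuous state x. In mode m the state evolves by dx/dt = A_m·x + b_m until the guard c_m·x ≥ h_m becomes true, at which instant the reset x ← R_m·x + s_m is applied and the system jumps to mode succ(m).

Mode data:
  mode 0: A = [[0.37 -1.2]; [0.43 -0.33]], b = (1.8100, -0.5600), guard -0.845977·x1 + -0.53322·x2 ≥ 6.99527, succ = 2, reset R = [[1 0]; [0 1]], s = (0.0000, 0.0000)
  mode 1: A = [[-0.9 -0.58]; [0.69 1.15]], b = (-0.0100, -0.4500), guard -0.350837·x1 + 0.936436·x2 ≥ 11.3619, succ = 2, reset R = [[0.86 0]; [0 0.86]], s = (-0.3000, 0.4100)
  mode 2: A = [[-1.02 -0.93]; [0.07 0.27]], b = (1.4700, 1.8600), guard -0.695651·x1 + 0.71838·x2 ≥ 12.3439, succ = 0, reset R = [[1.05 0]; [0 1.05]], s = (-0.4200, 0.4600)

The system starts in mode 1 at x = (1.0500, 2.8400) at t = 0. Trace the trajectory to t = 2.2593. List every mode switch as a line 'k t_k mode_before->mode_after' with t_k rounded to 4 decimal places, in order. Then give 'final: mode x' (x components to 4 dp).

1 1.3319 1->2
2 1.8319 2->0
final: 0 -12.4208 9.7221

Mode 1: guard c·x = 11.3619 hit at Δt = 1.3319 (t = 1.3319), x⁻ = (-2.8511, 11.0650) → reset → x⁺ = (-2.7519, 9.9259), jump to mode 2
Mode 2: guard c·x = 12.3439 hit at Δt = 0.5000 (t = 1.8319), x⁻ = (-5.1365, 12.2090) → reset → x⁺ = (-5.8133, 13.2794), jump to mode 0
Mode 0: flow for 0.4274 to horizon, guard not reached → x = (-12.4208, 9.7221)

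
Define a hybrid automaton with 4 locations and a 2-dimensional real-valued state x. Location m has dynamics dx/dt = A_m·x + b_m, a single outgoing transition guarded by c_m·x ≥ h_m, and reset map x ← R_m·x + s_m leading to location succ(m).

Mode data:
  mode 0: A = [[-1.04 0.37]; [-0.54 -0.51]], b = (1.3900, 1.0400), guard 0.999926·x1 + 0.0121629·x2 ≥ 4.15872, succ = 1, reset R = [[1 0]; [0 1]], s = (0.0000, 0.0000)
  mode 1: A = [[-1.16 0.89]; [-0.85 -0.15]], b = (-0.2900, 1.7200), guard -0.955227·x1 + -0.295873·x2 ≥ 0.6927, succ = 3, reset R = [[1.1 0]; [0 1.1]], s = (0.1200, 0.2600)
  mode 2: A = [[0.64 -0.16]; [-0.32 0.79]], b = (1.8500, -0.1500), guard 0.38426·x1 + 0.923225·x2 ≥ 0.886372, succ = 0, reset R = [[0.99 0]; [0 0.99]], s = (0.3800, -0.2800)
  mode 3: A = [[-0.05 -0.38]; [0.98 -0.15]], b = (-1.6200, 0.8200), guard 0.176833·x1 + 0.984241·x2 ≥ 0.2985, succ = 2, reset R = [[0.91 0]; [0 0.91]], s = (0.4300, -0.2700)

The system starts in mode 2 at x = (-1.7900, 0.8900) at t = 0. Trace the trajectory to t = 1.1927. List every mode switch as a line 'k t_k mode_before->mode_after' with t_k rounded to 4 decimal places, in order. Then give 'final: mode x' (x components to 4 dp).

Mode 2: guard c·x = 0.8864 hit at Δt = 0.5140 (t = 0.5140), x⁻ = (-1.4777, 1.5751) → reset → x⁺ = (-1.0829, 1.2794), jump to mode 0
Mode 0: flow for 0.6787 to horizon, guard not reached → x = (0.4109, 1.5673)

1 0.5140 2->0
final: 0 0.4109 1.5673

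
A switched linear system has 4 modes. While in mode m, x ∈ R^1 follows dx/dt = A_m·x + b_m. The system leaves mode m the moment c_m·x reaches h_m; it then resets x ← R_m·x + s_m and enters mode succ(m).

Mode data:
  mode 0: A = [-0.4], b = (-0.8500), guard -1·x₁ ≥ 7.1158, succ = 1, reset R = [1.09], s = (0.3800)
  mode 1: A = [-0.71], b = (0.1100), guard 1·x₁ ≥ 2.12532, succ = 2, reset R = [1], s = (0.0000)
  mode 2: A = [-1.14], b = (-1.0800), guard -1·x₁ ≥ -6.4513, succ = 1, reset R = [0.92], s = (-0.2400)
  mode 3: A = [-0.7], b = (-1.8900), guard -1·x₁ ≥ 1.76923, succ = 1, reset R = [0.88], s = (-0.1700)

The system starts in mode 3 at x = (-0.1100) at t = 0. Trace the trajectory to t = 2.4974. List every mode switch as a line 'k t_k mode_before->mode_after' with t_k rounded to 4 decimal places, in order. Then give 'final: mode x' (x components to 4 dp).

Mode 3: guard c·x = 1.7692 hit at Δt = 1.4620 (t = 1.4620), x⁻ = (-1.7692) → reset → x⁺ = (-1.7269), jump to mode 1
Mode 1: flow for 1.0354 to horizon, guard not reached → x = (-0.7473)

1 1.4620 3->1
final: 1 -0.7473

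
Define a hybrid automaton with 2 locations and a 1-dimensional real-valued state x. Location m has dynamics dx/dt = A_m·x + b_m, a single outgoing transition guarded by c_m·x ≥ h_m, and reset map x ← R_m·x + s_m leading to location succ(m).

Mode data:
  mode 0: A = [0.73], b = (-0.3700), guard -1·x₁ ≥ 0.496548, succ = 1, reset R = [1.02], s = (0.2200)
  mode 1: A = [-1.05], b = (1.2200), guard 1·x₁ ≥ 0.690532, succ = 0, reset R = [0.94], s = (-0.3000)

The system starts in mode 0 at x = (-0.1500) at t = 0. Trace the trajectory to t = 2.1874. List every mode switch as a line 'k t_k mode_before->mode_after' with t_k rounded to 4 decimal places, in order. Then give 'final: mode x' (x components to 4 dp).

1 0.5804 0->1
2 1.6495 1->0
final: 0 0.2732

Mode 0: guard c·x = 0.4965 hit at Δt = 0.5804 (t = 0.5804), x⁻ = (-0.4965) → reset → x⁺ = (-0.2865), jump to mode 1
Mode 1: guard c·x = 0.6905 hit at Δt = 1.0691 (t = 1.6495), x⁻ = (0.6905) → reset → x⁺ = (0.3491), jump to mode 0
Mode 0: flow for 0.5379 to horizon, guard not reached → x = (0.2732)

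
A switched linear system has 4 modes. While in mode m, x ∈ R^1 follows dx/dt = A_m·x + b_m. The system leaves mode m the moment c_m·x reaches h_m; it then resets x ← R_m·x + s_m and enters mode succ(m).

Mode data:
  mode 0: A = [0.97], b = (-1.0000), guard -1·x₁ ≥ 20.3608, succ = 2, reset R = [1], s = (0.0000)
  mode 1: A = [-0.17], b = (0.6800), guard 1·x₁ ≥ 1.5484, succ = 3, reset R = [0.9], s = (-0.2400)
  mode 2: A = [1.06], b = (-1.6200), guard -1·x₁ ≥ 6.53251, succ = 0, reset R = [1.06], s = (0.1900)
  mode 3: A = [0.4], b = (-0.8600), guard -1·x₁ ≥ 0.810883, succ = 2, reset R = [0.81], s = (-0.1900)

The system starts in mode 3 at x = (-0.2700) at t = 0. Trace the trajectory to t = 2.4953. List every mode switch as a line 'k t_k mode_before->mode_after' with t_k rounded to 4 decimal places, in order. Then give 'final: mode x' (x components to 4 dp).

1 0.5043 3->2
2 1.6571 2->0
final: 0 -16.4784

Mode 3: guard c·x = 0.8109 hit at Δt = 0.5043 (t = 0.5043), x⁻ = (-0.8109) → reset → x⁺ = (-0.8468), jump to mode 2
Mode 2: guard c·x = 6.5325 hit at Δt = 1.1528 (t = 1.6571), x⁻ = (-6.5325) → reset → x⁺ = (-6.7345), jump to mode 0
Mode 0: flow for 0.8382 to horizon, guard not reached → x = (-16.4784)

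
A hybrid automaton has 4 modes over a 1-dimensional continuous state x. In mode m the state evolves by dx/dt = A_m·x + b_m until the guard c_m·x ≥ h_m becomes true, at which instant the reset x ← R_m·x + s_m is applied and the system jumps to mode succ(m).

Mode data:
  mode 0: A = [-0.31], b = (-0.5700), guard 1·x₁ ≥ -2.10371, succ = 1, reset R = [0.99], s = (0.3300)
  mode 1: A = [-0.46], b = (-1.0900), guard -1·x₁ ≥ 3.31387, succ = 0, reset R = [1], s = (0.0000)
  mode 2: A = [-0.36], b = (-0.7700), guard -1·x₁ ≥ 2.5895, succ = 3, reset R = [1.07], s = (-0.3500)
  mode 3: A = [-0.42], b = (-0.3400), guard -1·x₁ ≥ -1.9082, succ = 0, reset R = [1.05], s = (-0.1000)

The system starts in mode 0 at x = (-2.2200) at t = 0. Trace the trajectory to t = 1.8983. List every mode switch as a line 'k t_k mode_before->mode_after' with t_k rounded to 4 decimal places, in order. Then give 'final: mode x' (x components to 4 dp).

1 1.1736 0->1
final: 1 -1.9275

Mode 0: guard c·x = -2.1037 hit at Δt = 1.1736 (t = 1.1736), x⁻ = (-2.1037) → reset → x⁺ = (-1.7527), jump to mode 1
Mode 1: flow for 0.7247 to horizon, guard not reached → x = (-1.9275)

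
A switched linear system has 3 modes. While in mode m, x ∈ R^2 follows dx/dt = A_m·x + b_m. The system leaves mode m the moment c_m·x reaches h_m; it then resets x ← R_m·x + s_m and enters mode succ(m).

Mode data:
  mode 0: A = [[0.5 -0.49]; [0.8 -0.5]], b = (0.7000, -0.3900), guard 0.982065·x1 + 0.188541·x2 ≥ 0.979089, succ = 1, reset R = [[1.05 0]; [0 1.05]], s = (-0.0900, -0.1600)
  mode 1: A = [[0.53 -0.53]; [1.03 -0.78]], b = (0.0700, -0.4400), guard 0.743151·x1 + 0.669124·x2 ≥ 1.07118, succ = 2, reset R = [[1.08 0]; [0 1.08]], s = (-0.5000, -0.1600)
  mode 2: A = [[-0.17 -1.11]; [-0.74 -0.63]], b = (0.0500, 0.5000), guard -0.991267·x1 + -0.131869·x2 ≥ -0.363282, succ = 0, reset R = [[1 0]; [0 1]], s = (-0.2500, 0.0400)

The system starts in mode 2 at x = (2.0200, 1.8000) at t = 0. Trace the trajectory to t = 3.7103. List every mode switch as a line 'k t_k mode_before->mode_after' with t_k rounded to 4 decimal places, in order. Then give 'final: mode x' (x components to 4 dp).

Mode 2: guard c·x = -0.3633 hit at Δt = 1.4650 (t = 1.4650), x⁻ = (0.2872, 0.5956) → reset → x⁺ = (0.0372, 0.6356), jump to mode 0
Mode 0: guard c·x = 0.9791 hit at Δt = 1.2455 (t = 2.7105), x⁻ = (0.9340, 0.3280) → reset → x⁺ = (0.8907, 0.1844), jump to mode 1
Mode 1: guard c·x = 1.0712 hit at Δt = 0.4834 (t = 3.1939), x⁻ = (1.1110, 0.3670) → reset → x⁺ = (0.6999, 0.2363), jump to mode 2
Mode 2: flow for 0.5164 to horizon, guard not reached → x = (0.5524, 0.1892)

1 1.4650 2->0
2 2.7105 0->1
3 3.1939 1->2
final: 2 0.5524 0.1892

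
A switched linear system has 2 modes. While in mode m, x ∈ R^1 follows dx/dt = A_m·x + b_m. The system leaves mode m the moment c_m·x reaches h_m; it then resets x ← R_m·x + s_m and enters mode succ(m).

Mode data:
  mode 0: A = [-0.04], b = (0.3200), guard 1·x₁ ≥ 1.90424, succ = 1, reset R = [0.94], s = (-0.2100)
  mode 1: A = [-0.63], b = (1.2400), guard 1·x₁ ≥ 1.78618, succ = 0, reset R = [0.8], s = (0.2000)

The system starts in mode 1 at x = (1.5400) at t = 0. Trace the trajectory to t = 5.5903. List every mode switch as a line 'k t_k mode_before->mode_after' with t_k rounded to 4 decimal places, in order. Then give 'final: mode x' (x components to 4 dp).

1 1.3576 1->0
2 2.4619 0->1
3 3.6640 1->0
4 4.7683 0->1
final: 1 1.7369

Mode 1: guard c·x = 1.7862 hit at Δt = 1.3576 (t = 1.3576), x⁻ = (1.7862) → reset → x⁺ = (1.6289), jump to mode 0
Mode 0: guard c·x = 1.9042 hit at Δt = 1.1043 (t = 2.4619), x⁻ = (1.9042) → reset → x⁺ = (1.5800), jump to mode 1
Mode 1: guard c·x = 1.7862 hit at Δt = 1.2020 (t = 3.6640), x⁻ = (1.7862) → reset → x⁺ = (1.6289), jump to mode 0
Mode 0: guard c·x = 1.9042 hit at Δt = 1.1043 (t = 4.7683), x⁻ = (1.9042) → reset → x⁺ = (1.5800), jump to mode 1
Mode 1: flow for 0.8220 to horizon, guard not reached → x = (1.7369)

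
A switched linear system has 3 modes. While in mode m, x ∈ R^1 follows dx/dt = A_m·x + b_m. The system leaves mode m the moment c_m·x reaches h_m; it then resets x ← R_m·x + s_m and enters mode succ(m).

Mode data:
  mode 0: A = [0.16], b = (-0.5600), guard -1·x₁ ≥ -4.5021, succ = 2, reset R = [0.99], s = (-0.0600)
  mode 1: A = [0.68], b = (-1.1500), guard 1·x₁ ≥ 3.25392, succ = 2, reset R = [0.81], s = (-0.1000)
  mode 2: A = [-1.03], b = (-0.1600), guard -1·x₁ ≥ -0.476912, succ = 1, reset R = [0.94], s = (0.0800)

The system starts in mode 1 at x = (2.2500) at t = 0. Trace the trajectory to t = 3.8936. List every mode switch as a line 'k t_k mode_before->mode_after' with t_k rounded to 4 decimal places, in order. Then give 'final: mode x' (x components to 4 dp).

1 1.5123 1->2
2 2.9185 2->1
final: 1 -0.5657

Mode 1: guard c·x = 3.2539 hit at Δt = 1.5123 (t = 1.5123), x⁻ = (3.2539) → reset → x⁺ = (2.5357), jump to mode 2
Mode 2: guard c·x = -0.4769 hit at Δt = 1.4062 (t = 2.9185), x⁻ = (0.4769) → reset → x⁺ = (0.5283), jump to mode 1
Mode 1: flow for 0.9751 to horizon, guard not reached → x = (-0.5657)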